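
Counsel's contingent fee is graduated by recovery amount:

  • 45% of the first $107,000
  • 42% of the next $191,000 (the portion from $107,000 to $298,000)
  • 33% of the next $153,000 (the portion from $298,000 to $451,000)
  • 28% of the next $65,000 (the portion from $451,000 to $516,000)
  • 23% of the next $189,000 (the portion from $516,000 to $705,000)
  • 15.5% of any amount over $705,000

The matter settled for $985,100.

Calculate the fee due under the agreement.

$283,945.50

First $107,000 at 45% = $48,150.00
Next $191,000 at 42% = $80,220.00
Next $153,000 at 33% = $50,490.00
Next $65,000 at 28% = $18,200.00
Next $189,000 at 23% = $43,470.00
Remaining $280,100 at 15.5% = $43,415.50
Fee: $48,150.00 + $80,220.00 + $50,490.00 + $18,200.00 + $43,470.00 + $43,415.50 = $283,945.50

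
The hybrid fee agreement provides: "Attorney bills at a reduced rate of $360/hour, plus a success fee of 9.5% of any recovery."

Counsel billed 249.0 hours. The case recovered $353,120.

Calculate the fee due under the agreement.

$123,186.40

Hourly: 249.0 × $360 = $89,640.00
Success fee: 9.5% of $353,120 = $33,546.40
Total: $89,640.00 + $33,546.40 = $123,186.40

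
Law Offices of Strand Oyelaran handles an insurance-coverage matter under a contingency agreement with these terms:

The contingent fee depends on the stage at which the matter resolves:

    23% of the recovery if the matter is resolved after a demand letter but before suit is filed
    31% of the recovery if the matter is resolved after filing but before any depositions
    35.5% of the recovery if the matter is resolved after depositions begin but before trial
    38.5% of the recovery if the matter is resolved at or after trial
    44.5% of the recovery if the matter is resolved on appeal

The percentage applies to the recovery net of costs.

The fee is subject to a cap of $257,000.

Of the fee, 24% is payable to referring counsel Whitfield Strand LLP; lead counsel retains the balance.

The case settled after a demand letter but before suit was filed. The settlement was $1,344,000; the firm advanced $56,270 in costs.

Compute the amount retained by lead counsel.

Fee base (net of costs): $1,344,000 − $56,270 = $1,287,730
The matter settled after a demand letter but before suit was filed, so the 23% rate applies.
$1,287,730 × 23% = $296,177.90
$296,177.90 exceeds the $257,000 cap, so the fee is capped at $257,000.00.
Referral share: 24% of $257,000.00 = $61,680.00; lead counsel retains $257,000.00 − $61,680.00 = $195,320.00.

$195,320.00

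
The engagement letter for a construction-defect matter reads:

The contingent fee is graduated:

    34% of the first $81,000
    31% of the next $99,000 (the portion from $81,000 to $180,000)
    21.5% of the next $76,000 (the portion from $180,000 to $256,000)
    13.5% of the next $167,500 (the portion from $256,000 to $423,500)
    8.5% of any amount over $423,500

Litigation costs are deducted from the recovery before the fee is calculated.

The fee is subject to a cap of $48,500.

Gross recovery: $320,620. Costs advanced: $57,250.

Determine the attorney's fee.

$48,500.00

Fee base (net of costs): $320,620 − $57,250 = $263,370
First $81,000 at 34% = $27,540.00
Next $99,000 at 31% = $30,690.00
Next $76,000 at 21.5% = $16,340.00
Remaining $7,370 at 13.5% = $994.95
Fee: $27,540.00 + $30,690.00 + $16,340.00 + $994.95 = $75,564.95
$75,564.95 exceeds the $48,500 cap, so the fee is capped at $48,500.00.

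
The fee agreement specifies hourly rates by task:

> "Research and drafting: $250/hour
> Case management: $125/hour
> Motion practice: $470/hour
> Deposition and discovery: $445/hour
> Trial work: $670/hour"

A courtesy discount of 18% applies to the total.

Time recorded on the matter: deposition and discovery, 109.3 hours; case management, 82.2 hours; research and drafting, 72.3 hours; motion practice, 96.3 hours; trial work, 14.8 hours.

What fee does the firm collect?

$108,375.71

Research and drafting: 72.3 × $250 = $18,075.00
Case management: 82.2 × $125 = $10,275.00
Motion practice: 96.3 × $470 = $45,261.00
Deposition and discovery: 109.3 × $445 = $48,638.50
Trial work: 14.8 × $670 = $9,916.00
Subtotal: $132,165.50
Less 18% discount: −$23,789.79
Total: $132,165.50 − $23,789.79 = $108,375.71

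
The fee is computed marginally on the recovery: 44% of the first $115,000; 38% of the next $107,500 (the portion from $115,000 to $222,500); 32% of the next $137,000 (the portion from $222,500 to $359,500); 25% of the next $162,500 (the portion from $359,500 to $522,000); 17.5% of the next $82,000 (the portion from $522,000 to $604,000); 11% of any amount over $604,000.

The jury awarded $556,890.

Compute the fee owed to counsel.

$182,020.75

First $115,000 at 44% = $50,600.00
Next $107,500 at 38% = $40,850.00
Next $137,000 at 32% = $43,840.00
Next $162,500 at 25% = $40,625.00
Remaining $34,890 at 17.5% = $6,105.75
Fee: $50,600.00 + $40,850.00 + $43,840.00 + $40,625.00 + $6,105.75 = $182,020.75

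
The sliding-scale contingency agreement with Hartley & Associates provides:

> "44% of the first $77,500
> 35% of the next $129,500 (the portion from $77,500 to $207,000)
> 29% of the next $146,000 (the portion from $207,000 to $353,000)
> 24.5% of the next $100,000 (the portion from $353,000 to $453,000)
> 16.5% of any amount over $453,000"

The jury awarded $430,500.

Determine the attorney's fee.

First $77,500 at 44% = $34,100.00
Next $129,500 at 35% = $45,325.00
Next $146,000 at 29% = $42,340.00
Remaining $77,500 at 24.5% = $18,987.50
Fee: $34,100.00 + $45,325.00 + $42,340.00 + $18,987.50 = $140,752.50

$140,752.50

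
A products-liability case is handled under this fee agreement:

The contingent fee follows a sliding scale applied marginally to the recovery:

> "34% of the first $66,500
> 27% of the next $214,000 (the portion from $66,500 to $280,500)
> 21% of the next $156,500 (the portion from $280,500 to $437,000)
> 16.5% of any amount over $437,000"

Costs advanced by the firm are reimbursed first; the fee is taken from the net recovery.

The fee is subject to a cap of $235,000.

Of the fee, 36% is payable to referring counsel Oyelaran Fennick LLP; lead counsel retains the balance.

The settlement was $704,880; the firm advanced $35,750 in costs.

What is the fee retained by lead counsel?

Fee base (net of costs): $704,880 − $35,750 = $669,130
First $66,500 at 34% = $22,610.00
Next $214,000 at 27% = $57,780.00
Next $156,500 at 21% = $32,865.00
Remaining $232,130 at 16.5% = $38,301.45
Fee: $22,610.00 + $57,780.00 + $32,865.00 + $38,301.45 = $151,556.45
$151,556.45 is under the $235,000 cap.
Referral share: 36% of $151,556.45 = $54,560.32; lead counsel retains $151,556.45 − $54,560.32 = $96,996.13.

$96,996.13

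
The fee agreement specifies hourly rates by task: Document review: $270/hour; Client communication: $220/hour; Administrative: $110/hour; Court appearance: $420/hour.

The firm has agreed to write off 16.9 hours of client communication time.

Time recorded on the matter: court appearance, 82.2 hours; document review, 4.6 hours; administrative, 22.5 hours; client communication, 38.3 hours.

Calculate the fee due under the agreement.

Document review: 4.6 × $270 = $1,242.00
Client communication: 38.3 × $220 = $8,426.00
Administrative: 22.5 × $110 = $2,475.00
Court appearance: 82.2 × $420 = $34,524.00
Subtotal: $46,667.00
Write-off: 16.9 × $220 = $3,718.00
Total: $46,667.00 − $3,718.00 = $42,949.00

$42,949.00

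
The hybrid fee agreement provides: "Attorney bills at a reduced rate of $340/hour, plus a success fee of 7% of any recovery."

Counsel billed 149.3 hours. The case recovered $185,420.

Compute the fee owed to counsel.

Hourly: 149.3 × $340 = $50,762.00
Success fee: 7% of $185,420 = $12,979.40
Total: $50,762.00 + $12,979.40 = $63,741.40

$63,741.40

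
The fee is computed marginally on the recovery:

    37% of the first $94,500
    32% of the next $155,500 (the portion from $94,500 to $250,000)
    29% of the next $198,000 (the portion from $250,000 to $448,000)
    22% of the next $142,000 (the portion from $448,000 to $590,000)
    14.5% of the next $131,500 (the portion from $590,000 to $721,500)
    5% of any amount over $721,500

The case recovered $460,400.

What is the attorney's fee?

First $94,500 at 37% = $34,965.00
Next $155,500 at 32% = $49,760.00
Next $198,000 at 29% = $57,420.00
Remaining $12,400 at 22% = $2,728.00
Fee: $34,965.00 + $49,760.00 + $57,420.00 + $2,728.00 = $144,873.00

$144,873.00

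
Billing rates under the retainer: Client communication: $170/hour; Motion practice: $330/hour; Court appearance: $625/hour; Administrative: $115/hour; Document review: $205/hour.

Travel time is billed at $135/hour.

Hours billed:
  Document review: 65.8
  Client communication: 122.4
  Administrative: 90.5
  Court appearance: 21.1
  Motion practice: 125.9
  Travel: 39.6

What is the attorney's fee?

Client communication: 122.4 × $170 = $20,808.00
Motion practice: 125.9 × $330 = $41,547.00
Court appearance: 21.1 × $625 = $13,187.50
Administrative: 90.5 × $115 = $10,407.50
Document review: 65.8 × $205 = $13,489.00
Subtotal: $20,808.00 + $41,547.00 + $13,187.50 + $10,407.50 + $13,489.00 = $99,439.00
Travel: 39.6 × $135 = $5,346.00
Total: $99,439.00 + $5,346.00 = $104,785.00

$104,785.00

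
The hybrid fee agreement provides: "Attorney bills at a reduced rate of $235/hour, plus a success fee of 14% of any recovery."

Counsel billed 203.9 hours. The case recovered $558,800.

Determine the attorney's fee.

$126,148.50

Hourly: 203.9 × $235 = $47,916.50
Success fee: 14% of $558,800 = $78,232.00
Total: $47,916.50 + $78,232.00 = $126,148.50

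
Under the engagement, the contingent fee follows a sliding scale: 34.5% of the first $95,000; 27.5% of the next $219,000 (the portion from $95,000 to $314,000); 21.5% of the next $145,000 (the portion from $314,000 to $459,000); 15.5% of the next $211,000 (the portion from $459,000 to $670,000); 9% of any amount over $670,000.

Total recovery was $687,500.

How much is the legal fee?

First $95,000 at 34.5% = $32,775.00
Next $219,000 at 27.5% = $60,225.00
Next $145,000 at 21.5% = $31,175.00
Next $211,000 at 15.5% = $32,705.00
Remaining $17,500 at 9% = $1,575.00
Fee: $32,775.00 + $60,225.00 + $31,175.00 + $32,705.00 + $1,575.00 = $158,455.00

$158,455.00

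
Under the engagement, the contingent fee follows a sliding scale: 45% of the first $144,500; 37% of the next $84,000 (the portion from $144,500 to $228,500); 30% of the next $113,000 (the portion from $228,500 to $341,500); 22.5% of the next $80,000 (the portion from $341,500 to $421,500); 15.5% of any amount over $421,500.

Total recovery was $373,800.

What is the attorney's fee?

$137,272.50

First $144,500 at 45% = $65,025.00
Next $84,000 at 37% = $31,080.00
Next $113,000 at 30% = $33,900.00
Remaining $32,300 at 22.5% = $7,267.50
Fee: $65,025.00 + $31,080.00 + $33,900.00 + $7,267.50 = $137,272.50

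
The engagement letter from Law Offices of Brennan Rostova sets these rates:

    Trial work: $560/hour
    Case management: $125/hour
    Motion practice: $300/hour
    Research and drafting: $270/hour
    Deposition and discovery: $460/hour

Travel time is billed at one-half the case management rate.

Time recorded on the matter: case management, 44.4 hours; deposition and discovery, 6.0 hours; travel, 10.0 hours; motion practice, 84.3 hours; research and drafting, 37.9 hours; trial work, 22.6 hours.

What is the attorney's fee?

$57,114.00

Trial work: 22.6 × $560 = $12,656.00
Case management: 44.4 × $125 = $5,550.00
Motion practice: 84.3 × $300 = $25,290.00
Research and drafting: 37.9 × $270 = $10,233.00
Deposition and discovery: 6.0 × $460 = $2,760.00
Subtotal: $12,656.00 + $5,550.00 + $25,290.00 + $10,233.00 + $2,760.00 = $56,489.00
Travel: 10.0 × ($125 ÷ 2) = 10.0 × $62.50 = $625.00
Total: $56,489.00 + $625.00 = $57,114.00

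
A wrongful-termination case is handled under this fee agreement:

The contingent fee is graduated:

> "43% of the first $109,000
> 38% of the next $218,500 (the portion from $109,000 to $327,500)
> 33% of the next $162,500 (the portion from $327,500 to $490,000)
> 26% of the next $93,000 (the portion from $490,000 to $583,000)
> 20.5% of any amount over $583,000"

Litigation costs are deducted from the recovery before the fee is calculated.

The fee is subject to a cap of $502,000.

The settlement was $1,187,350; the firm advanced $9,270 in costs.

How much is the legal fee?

$329,696.40

Fee base (net of costs): $1,187,350 − $9,270 = $1,178,080
First $109,000 at 43% = $46,870.00
Next $218,500 at 38% = $83,030.00
Next $162,500 at 33% = $53,625.00
Next $93,000 at 26% = $24,180.00
Remaining $595,080 at 20.5% = $121,991.40
Fee: $46,870.00 + $83,030.00 + $53,625.00 + $24,180.00 + $121,991.40 = $329,696.40
$329,696.40 is under the $502,000 cap.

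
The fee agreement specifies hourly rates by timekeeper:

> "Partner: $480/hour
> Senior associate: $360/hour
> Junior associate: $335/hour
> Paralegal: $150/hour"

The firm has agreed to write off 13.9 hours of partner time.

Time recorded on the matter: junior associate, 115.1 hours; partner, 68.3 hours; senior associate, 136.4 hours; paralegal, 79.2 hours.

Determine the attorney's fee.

$125,654.50

Partner: 68.3 × $480 = $32,784.00
Senior associate: 136.4 × $360 = $49,104.00
Junior associate: 115.1 × $335 = $38,558.50
Paralegal: 79.2 × $150 = $11,880.00
Subtotal: $132,326.50
Write-off: 13.9 × $480 = $6,672.00
Total: $132,326.50 − $6,672.00 = $125,654.50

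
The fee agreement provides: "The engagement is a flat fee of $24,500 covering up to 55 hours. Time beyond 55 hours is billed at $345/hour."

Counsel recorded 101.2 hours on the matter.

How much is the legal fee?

Flat fee: $24,500.00
Excess hours: 101.2 − 55 = 46.2
Overrun: 46.2 × $345 = $15,939.00
Total: $24,500.00 + $15,939.00 = $40,439.00

$40,439.00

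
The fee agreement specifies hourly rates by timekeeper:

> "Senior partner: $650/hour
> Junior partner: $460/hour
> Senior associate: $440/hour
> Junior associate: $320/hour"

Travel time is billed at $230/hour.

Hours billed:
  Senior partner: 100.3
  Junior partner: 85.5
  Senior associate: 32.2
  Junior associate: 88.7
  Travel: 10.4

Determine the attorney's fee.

$149,469.00

Senior partner: 100.3 × $650 = $65,195.00
Junior partner: 85.5 × $460 = $39,330.00
Senior associate: 32.2 × $440 = $14,168.00
Junior associate: 88.7 × $320 = $28,384.00
Subtotal: $65,195.00 + $39,330.00 + $14,168.00 + $28,384.00 = $147,077.00
Travel: 10.4 × $230 = $2,392.00
Total: $147,077.00 + $2,392.00 = $149,469.00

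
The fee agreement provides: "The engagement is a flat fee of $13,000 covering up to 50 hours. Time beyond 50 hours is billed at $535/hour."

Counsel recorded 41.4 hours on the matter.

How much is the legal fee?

$13,000.00

41.4 hours is within the 50-hour scope; only the flat fee applies.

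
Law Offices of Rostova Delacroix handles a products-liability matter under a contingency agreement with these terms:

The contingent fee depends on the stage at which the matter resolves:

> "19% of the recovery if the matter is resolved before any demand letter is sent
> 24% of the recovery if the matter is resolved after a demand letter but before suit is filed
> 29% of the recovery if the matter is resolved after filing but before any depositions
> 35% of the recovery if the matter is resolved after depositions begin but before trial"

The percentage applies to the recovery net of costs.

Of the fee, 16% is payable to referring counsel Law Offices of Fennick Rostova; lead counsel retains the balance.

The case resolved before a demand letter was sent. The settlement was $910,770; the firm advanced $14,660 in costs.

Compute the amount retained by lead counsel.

Fee base (net of costs): $910,770 − $14,660 = $896,110
The matter resolved before a demand letter was sent, so the 19% rate applies.
$896,110 × 19% = $170,260.90
Referral share: 16% of $170,260.90 = $27,241.74; lead counsel retains $170,260.90 − $27,241.74 = $143,019.16.

$143,019.16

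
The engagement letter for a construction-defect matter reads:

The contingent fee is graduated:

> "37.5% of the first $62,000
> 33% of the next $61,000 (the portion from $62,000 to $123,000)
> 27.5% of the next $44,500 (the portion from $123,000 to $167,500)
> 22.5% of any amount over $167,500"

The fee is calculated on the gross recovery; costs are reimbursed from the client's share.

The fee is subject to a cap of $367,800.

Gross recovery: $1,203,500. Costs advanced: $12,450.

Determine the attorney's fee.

Fee base is the gross recovery, $1,203,500; costs are reimbursed separately.
First $62,000 at 37.5% = $23,250.00
Next $61,000 at 33% = $20,130.00
Next $44,500 at 27.5% = $12,237.50
Remaining $1,036,000 at 22.5% = $233,100.00
Fee: $23,250.00 + $20,130.00 + $12,237.50 + $233,100.00 = $288,717.50
$288,717.50 is under the $367,800 cap.

$288,717.50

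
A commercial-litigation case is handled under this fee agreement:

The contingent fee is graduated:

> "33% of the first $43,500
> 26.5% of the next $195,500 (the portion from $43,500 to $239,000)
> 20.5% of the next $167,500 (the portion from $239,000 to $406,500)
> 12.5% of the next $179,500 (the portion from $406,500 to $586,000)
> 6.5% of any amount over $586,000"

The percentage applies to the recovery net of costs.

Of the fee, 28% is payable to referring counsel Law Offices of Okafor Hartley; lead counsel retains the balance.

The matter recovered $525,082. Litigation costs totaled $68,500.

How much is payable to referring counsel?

Fee base (net of costs): $525,082 − $68,500 = $456,582
First $43,500 at 33% = $14,355.00
Next $195,500 at 26.5% = $51,807.50
Next $167,500 at 20.5% = $34,337.50
Remaining $50,082 at 12.5% = $6,260.25
Fee: $14,355.00 + $51,807.50 + $34,337.50 + $6,260.25 = $106,760.25
Referral share: 28% of $106,760.25 = $29,892.87; lead counsel retains $106,760.25 − $29,892.87 = $76,867.38.

$29,892.87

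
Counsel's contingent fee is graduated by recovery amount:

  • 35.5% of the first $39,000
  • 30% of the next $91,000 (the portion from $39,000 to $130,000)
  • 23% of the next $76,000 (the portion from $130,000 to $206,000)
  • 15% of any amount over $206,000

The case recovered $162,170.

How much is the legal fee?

$48,544.10

First $39,000 at 35.5% = $13,845.00
Next $91,000 at 30% = $27,300.00
Remaining $32,170 at 23% = $7,399.10
Fee: $13,845.00 + $27,300.00 + $7,399.10 = $48,544.10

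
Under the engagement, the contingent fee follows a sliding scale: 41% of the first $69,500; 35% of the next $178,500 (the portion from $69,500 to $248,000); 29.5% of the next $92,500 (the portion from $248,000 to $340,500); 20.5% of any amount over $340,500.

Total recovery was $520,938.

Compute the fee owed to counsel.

$155,247.29

First $69,500 at 41% = $28,495.00
Next $178,500 at 35% = $62,475.00
Next $92,500 at 29.5% = $27,287.50
Remaining $180,438 at 20.5% = $36,989.79
Fee: $28,495.00 + $62,475.00 + $27,287.50 + $36,989.79 = $155,247.29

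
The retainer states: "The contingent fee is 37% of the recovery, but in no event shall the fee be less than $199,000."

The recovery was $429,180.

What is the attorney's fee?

$199,000.00

37% of $429,180 = $158,796.60
That is below the $199,000 minimum, so the minimum applies.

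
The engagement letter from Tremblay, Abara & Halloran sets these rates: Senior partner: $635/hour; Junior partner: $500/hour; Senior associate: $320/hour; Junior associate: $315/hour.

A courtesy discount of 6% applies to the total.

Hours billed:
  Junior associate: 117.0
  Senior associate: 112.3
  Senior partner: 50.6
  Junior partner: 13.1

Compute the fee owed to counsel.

Senior partner: 50.6 × $635 = $32,131.00
Junior partner: 13.1 × $500 = $6,550.00
Senior associate: 112.3 × $320 = $35,936.00
Junior associate: 117.0 × $315 = $36,855.00
Subtotal: $111,472.00
Less 6% discount: −$6,688.32
Total: $111,472.00 − $6,688.32 = $104,783.68

$104,783.68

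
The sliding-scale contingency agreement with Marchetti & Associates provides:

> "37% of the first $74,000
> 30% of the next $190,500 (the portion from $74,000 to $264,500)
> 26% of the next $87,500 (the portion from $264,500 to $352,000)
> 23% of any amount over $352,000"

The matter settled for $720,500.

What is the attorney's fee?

First $74,000 at 37% = $27,380.00
Next $190,500 at 30% = $57,150.00
Next $87,500 at 26% = $22,750.00
Remaining $368,500 at 23% = $84,755.00
Fee: $27,380.00 + $57,150.00 + $22,750.00 + $84,755.00 = $192,035.00

$192,035.00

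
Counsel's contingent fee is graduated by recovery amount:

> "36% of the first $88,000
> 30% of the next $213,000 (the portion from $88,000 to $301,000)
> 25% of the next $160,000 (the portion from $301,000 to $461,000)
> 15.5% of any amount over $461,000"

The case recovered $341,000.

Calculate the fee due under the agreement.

$105,580.00

First $88,000 at 36% = $31,680.00
Next $213,000 at 30% = $63,900.00
Remaining $40,000 at 25% = $10,000.00
Fee: $31,680.00 + $63,900.00 + $10,000.00 = $105,580.00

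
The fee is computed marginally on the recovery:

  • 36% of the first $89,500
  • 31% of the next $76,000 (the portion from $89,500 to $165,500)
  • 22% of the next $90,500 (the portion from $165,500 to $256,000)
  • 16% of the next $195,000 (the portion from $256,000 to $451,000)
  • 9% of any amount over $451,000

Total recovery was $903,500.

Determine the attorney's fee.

First $89,500 at 36% = $32,220.00
Next $76,000 at 31% = $23,560.00
Next $90,500 at 22% = $19,910.00
Next $195,000 at 16% = $31,200.00
Remaining $452,500 at 9% = $40,725.00
Fee: $32,220.00 + $23,560.00 + $19,910.00 + $31,200.00 + $40,725.00 = $147,615.00

$147,615.00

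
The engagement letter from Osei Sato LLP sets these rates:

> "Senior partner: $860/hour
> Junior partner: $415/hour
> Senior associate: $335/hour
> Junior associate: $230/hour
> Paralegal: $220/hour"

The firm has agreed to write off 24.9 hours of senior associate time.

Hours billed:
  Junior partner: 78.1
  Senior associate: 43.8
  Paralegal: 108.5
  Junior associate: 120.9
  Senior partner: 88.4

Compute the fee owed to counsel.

$166,444.00

Senior partner: 88.4 × $860 = $76,024.00
Junior partner: 78.1 × $415 = $32,411.50
Senior associate: 43.8 × $335 = $14,673.00
Junior associate: 120.9 × $230 = $27,807.00
Paralegal: 108.5 × $220 = $23,870.00
Subtotal: $174,785.50
Write-off: 24.9 × $335 = $8,341.50
Total: $174,785.50 − $8,341.50 = $166,444.00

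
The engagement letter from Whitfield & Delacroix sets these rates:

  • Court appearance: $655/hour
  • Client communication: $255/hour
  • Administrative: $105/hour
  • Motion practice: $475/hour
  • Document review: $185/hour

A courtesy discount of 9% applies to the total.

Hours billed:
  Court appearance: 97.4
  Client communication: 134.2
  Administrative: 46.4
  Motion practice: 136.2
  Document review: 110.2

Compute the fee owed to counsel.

$171,054.52

Court appearance: 97.4 × $655 = $63,797.00
Client communication: 134.2 × $255 = $34,221.00
Administrative: 46.4 × $105 = $4,872.00
Motion practice: 136.2 × $475 = $64,695.00
Document review: 110.2 × $185 = $20,387.00
Subtotal: $187,972.00
Less 9% discount: −$16,917.48
Total: $187,972.00 − $16,917.48 = $171,054.52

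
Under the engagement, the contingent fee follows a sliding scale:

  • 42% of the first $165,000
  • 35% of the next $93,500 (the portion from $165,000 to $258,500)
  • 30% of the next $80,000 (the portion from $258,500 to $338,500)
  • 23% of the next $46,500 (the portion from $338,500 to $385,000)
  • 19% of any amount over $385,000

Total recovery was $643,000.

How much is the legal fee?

$185,740.00

First $165,000 at 42% = $69,300.00
Next $93,500 at 35% = $32,725.00
Next $80,000 at 30% = $24,000.00
Next $46,500 at 23% = $10,695.00
Remaining $258,000 at 19% = $49,020.00
Fee: $69,300.00 + $32,725.00 + $24,000.00 + $10,695.00 + $49,020.00 = $185,740.00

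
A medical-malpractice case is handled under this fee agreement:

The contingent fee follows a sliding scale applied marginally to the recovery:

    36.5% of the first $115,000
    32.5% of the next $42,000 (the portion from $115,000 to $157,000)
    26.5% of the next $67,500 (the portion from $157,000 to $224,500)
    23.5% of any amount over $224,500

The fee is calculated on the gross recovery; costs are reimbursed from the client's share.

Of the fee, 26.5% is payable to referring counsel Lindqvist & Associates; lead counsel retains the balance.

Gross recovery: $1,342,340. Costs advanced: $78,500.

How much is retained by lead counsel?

Fee base is the gross recovery, $1,342,340; costs are reimbursed separately.
First $115,000 at 36.5% = $41,975.00
Next $42,000 at 32.5% = $13,650.00
Next $67,500 at 26.5% = $17,887.50
Remaining $1,117,840 at 23.5% = $262,692.40
Fee: $41,975.00 + $13,650.00 + $17,887.50 + $262,692.40 = $336,204.90
Referral share: 26.5% of $336,204.90 = $89,094.30; lead counsel retains $336,204.90 − $89,094.30 = $247,110.60.

$247,110.60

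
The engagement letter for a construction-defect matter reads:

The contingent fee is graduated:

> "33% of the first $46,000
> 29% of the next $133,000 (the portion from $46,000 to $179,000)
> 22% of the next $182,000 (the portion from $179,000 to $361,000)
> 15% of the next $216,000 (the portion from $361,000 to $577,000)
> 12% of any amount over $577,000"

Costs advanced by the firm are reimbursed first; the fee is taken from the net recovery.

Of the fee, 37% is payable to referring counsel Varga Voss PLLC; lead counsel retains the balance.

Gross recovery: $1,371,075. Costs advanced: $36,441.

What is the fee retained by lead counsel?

Fee base (net of costs): $1,371,075 − $36,441 = $1,334,634
First $46,000 at 33% = $15,180.00
Next $133,000 at 29% = $38,570.00
Next $182,000 at 22% = $40,040.00
Next $216,000 at 15% = $32,400.00
Remaining $757,634 at 12% = $90,916.08
Fee: $15,180.00 + $38,570.00 + $40,040.00 + $32,400.00 + $90,916.08 = $217,106.08
Referral share: 37% of $217,106.08 = $80,329.25; lead counsel retains $217,106.08 − $80,329.25 = $136,776.83.

$136,776.83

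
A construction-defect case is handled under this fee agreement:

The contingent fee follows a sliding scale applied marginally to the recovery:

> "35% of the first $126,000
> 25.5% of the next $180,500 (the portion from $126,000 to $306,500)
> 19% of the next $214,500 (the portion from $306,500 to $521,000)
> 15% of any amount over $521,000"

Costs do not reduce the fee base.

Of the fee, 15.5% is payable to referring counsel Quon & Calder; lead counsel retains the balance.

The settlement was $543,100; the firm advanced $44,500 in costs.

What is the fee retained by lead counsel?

Fee base is the gross recovery, $543,100; costs are reimbursed separately.
First $126,000 at 35% = $44,100.00
Next $180,500 at 25.5% = $46,027.50
Next $214,500 at 19% = $40,755.00
Remaining $22,100 at 15% = $3,315.00
Fee: $44,100.00 + $46,027.50 + $40,755.00 + $3,315.00 = $134,197.50
Referral share: 15.5% of $134,197.50 = $20,800.61; lead counsel retains $134,197.50 − $20,800.61 = $113,396.89.

$113,396.89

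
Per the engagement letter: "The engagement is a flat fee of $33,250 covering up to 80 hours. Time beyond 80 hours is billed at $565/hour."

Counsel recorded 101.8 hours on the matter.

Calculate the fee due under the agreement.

$45,567.00

Flat fee: $33,250.00
Excess hours: 101.8 − 80 = 21.8
Overrun: 21.8 × $565 = $12,317.00
Total: $33,250.00 + $12,317.00 = $45,567.00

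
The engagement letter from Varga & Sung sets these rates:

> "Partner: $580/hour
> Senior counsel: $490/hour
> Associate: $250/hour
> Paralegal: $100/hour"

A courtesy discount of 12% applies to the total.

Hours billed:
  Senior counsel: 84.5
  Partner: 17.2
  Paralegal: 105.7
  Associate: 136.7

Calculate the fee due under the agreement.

Partner: 17.2 × $580 = $9,976.00
Senior counsel: 84.5 × $490 = $41,405.00
Associate: 136.7 × $250 = $34,175.00
Paralegal: 105.7 × $100 = $10,570.00
Subtotal: $96,126.00
Less 12% discount: −$11,535.12
Total: $96,126.00 − $11,535.12 = $84,590.88

$84,590.88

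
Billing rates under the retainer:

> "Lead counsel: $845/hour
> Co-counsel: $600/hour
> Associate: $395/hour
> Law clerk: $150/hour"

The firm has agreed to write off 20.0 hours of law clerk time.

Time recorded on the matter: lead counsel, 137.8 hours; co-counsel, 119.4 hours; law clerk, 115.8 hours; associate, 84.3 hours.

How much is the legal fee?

Lead counsel: 137.8 × $845 = $116,441.00
Co-counsel: 119.4 × $600 = $71,640.00
Associate: 84.3 × $395 = $33,298.50
Law clerk: 115.8 × $150 = $17,370.00
Subtotal: $238,749.50
Write-off: 20.0 × $150 = $3,000.00
Total: $238,749.50 − $3,000.00 = $235,749.50

$235,749.50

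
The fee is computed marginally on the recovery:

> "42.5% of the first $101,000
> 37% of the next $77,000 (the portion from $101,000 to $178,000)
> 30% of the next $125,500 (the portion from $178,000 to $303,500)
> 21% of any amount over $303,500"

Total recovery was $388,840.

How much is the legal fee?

First $101,000 at 42.5% = $42,925.00
Next $77,000 at 37% = $28,490.00
Next $125,500 at 30% = $37,650.00
Remaining $85,340 at 21% = $17,921.40
Fee: $42,925.00 + $28,490.00 + $37,650.00 + $17,921.40 = $126,986.40

$126,986.40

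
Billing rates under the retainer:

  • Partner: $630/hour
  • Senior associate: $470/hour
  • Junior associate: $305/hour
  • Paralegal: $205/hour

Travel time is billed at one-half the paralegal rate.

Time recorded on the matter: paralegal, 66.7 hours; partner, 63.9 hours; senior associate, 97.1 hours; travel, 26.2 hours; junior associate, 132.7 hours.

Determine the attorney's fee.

$142,726.50

Partner: 63.9 × $630 = $40,257.00
Senior associate: 97.1 × $470 = $45,637.00
Junior associate: 132.7 × $305 = $40,473.50
Paralegal: 66.7 × $205 = $13,673.50
Subtotal: $40,257.00 + $45,637.00 + $40,473.50 + $13,673.50 = $140,041.00
Travel: 26.2 × ($205 ÷ 2) = 26.2 × $102.50 = $2,685.50
Total: $140,041.00 + $2,685.50 = $142,726.50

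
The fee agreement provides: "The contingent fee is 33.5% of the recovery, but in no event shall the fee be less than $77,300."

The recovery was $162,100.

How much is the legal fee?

33.5% of $162,100 = $54,303.50
That is below the $77,300 minimum, so the minimum applies.

$77,300.00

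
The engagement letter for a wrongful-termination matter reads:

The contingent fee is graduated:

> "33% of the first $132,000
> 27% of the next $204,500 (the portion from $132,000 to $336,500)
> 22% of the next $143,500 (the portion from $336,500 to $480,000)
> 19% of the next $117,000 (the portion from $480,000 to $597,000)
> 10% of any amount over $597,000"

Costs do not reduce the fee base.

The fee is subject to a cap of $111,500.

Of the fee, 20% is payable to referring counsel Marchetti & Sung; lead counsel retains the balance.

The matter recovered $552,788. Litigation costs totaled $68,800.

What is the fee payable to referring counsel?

$22,300.00

Fee base is the gross recovery, $552,788; costs are reimbursed separately.
First $132,000 at 33% = $43,560.00
Next $204,500 at 27% = $55,215.00
Next $143,500 at 22% = $31,570.00
Remaining $72,788 at 19% = $13,829.72
Fee: $43,560.00 + $55,215.00 + $31,570.00 + $13,829.72 = $144,174.72
$144,174.72 exceeds the $111,500 cap, so the fee is capped at $111,500.00.
Referral share: 20% of $111,500.00 = $22,300.00; lead counsel retains $111,500.00 − $22,300.00 = $89,200.00.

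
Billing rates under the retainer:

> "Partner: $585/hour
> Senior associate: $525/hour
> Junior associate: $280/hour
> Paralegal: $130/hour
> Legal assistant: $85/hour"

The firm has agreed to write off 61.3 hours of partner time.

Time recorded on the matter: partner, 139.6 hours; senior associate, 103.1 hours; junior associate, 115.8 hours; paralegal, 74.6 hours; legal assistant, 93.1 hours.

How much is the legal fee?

Partner: 139.6 × $585 = $81,666.00
Senior associate: 103.1 × $525 = $54,127.50
Junior associate: 115.8 × $280 = $32,424.00
Paralegal: 74.6 × $130 = $9,698.00
Legal assistant: 93.1 × $85 = $7,913.50
Subtotal: $185,829.00
Write-off: 61.3 × $585 = $35,860.50
Total: $185,829.00 − $35,860.50 = $149,968.50

$149,968.50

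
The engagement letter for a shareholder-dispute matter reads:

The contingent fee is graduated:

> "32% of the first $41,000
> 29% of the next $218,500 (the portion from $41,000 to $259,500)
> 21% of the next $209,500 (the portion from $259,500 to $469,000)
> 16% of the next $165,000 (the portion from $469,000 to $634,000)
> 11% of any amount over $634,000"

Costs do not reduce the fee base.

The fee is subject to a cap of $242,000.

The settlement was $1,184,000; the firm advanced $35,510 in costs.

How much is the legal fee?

Fee base is the gross recovery, $1,184,000; costs are reimbursed separately.
First $41,000 at 32% = $13,120.00
Next $218,500 at 29% = $63,365.00
Next $209,500 at 21% = $43,995.00
Next $165,000 at 16% = $26,400.00
Remaining $550,000 at 11% = $60,500.00
Fee: $13,120.00 + $63,365.00 + $43,995.00 + $26,400.00 + $60,500.00 = $207,380.00
$207,380.00 is under the $242,000 cap.

$207,380.00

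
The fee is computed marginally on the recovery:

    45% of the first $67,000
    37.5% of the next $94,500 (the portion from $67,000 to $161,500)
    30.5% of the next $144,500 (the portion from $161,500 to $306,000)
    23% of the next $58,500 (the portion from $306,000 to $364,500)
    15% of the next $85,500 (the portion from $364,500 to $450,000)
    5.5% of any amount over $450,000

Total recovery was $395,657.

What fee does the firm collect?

$127,788.55

First $67,000 at 45% = $30,150.00
Next $94,500 at 37.5% = $35,437.50
Next $144,500 at 30.5% = $44,072.50
Next $58,500 at 23% = $13,455.00
Remaining $31,157 at 15% = $4,673.55
Fee: $30,150.00 + $35,437.50 + $44,072.50 + $13,455.00 + $4,673.55 = $127,788.55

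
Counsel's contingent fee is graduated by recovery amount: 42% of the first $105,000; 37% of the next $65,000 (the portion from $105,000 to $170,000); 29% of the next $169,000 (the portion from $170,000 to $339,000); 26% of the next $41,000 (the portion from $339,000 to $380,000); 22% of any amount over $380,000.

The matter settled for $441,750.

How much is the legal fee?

$141,405.00

First $105,000 at 42% = $44,100.00
Next $65,000 at 37% = $24,050.00
Next $169,000 at 29% = $49,010.00
Next $41,000 at 26% = $10,660.00
Remaining $61,750 at 22% = $13,585.00
Fee: $44,100.00 + $24,050.00 + $49,010.00 + $10,660.00 + $13,585.00 = $141,405.00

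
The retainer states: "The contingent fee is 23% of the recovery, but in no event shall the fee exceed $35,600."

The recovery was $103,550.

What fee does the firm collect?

$23,816.50

23% of $103,550 = $23,816.50
That is under the $35,600 cap.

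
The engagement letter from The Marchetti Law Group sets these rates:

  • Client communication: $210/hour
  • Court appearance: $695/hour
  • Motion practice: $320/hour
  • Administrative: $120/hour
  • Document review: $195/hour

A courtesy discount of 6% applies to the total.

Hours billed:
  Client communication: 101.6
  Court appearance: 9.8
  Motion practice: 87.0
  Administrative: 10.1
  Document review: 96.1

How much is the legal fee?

Client communication: 101.6 × $210 = $21,336.00
Court appearance: 9.8 × $695 = $6,811.00
Motion practice: 87.0 × $320 = $27,840.00
Administrative: 10.1 × $120 = $1,212.00
Document review: 96.1 × $195 = $18,739.50
Subtotal: $75,938.50
Less 6% discount: −$4,556.31
Total: $75,938.50 − $4,556.31 = $71,382.19

$71,382.19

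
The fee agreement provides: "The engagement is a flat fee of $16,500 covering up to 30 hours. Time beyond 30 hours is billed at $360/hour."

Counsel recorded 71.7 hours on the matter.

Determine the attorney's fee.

Flat fee: $16,500.00
Excess hours: 71.7 − 30 = 41.7
Overrun: 41.7 × $360 = $15,012.00
Total: $16,500.00 + $15,012.00 = $31,512.00

$31,512.00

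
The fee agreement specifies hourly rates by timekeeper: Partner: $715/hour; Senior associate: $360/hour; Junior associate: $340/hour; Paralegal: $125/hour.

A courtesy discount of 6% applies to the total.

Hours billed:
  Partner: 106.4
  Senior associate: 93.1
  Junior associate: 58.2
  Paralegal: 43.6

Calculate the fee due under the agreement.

Partner: 106.4 × $715 = $76,076.00
Senior associate: 93.1 × $360 = $33,516.00
Junior associate: 58.2 × $340 = $19,788.00
Paralegal: 43.6 × $125 = $5,450.00
Subtotal: $134,830.00
Less 6% discount: −$8,089.80
Total: $134,830.00 − $8,089.80 = $126,740.20

$126,740.20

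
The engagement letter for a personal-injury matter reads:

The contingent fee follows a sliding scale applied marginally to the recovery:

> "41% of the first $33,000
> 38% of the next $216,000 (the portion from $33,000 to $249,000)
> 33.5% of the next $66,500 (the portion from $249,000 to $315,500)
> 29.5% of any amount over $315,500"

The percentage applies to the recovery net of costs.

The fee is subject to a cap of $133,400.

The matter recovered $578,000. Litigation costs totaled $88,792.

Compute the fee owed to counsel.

Fee base (net of costs): $578,000 − $88,792 = $489,208
First $33,000 at 41% = $13,530.00
Next $216,000 at 38% = $82,080.00
Next $66,500 at 33.5% = $22,277.50
Remaining $173,708 at 29.5% = $51,243.86
Fee: $13,530.00 + $82,080.00 + $22,277.50 + $51,243.86 = $169,131.36
$169,131.36 exceeds the $133,400 cap, so the fee is capped at $133,400.00.

$133,400.00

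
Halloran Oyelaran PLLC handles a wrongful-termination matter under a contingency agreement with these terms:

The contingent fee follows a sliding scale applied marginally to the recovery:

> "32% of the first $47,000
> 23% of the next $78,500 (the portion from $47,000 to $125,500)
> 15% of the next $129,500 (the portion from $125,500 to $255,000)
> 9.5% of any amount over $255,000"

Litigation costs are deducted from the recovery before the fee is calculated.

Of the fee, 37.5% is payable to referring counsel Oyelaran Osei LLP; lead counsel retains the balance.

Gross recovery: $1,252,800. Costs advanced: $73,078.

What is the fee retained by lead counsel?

Fee base (net of costs): $1,252,800 − $73,078 = $1,179,722
First $47,000 at 32% = $15,040.00
Next $78,500 at 23% = $18,055.00
Next $129,500 at 15% = $19,425.00
Remaining $924,722 at 9.5% = $87,848.59
Fee: $15,040.00 + $18,055.00 + $19,425.00 + $87,848.59 = $140,368.59
Referral share: 37.5% of $140,368.59 = $52,638.22; lead counsel retains $140,368.59 − $52,638.22 = $87,730.37.

$87,730.37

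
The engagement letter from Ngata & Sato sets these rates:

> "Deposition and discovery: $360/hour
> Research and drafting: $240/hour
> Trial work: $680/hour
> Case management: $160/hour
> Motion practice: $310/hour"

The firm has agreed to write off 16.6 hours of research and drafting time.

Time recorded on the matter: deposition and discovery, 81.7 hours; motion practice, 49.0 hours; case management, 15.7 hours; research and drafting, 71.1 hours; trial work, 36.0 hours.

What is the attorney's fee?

$84,674.00

Deposition and discovery: 81.7 × $360 = $29,412.00
Research and drafting: 71.1 × $240 = $17,064.00
Trial work: 36.0 × $680 = $24,480.00
Case management: 15.7 × $160 = $2,512.00
Motion practice: 49.0 × $310 = $15,190.00
Subtotal: $88,658.00
Write-off: 16.6 × $240 = $3,984.00
Total: $88,658.00 − $3,984.00 = $84,674.00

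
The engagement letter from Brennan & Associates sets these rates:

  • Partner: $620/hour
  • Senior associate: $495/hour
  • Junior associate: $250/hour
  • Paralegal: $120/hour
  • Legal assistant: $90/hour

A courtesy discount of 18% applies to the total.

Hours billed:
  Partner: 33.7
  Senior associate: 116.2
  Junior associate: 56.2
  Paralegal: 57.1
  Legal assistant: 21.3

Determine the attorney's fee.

Partner: 33.7 × $620 = $20,894.00
Senior associate: 116.2 × $495 = $57,519.00
Junior associate: 56.2 × $250 = $14,050.00
Paralegal: 57.1 × $120 = $6,852.00
Legal assistant: 21.3 × $90 = $1,917.00
Subtotal: $101,232.00
Less 18% discount: −$18,221.76
Total: $101,232.00 − $18,221.76 = $83,010.24

$83,010.24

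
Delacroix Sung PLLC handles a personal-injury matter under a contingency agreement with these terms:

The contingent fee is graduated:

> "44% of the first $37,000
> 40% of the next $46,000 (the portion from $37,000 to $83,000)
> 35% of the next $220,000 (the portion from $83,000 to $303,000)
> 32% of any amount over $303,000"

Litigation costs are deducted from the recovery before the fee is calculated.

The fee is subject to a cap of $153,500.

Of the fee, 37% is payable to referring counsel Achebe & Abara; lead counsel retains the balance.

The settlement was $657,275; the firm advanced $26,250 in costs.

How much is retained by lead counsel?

$96,705.00

Fee base (net of costs): $657,275 − $26,250 = $631,025
First $37,000 at 44% = $16,280.00
Next $46,000 at 40% = $18,400.00
Next $220,000 at 35% = $77,000.00
Remaining $328,025 at 32% = $104,968.00
Fee: $16,280.00 + $18,400.00 + $77,000.00 + $104,968.00 = $216,648.00
$216,648.00 exceeds the $153,500 cap, so the fee is capped at $153,500.00.
Referral share: 37% of $153,500.00 = $56,795.00; lead counsel retains $153,500.00 − $56,795.00 = $96,705.00.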